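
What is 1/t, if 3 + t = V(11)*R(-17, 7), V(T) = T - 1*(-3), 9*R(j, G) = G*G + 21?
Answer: 9/953 ≈ 0.0094439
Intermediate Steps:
R(j, G) = 7/3 + G²/9 (R(j, G) = (G*G + 21)/9 = (G² + 21)/9 = (21 + G²)/9 = 7/3 + G²/9)
V(T) = 3 + T (V(T) = T + 3 = 3 + T)
t = 953/9 (t = -3 + (3 + 11)*(7/3 + (⅑)*7²) = -3 + 14*(7/3 + (⅑)*49) = -3 + 14*(7/3 + 49/9) = -3 + 14*(70/9) = -3 + 980/9 = 953/9 ≈ 105.89)
1/t = 1/(953/9) = 9/953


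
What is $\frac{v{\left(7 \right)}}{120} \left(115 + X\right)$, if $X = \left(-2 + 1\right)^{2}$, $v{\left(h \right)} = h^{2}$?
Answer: $\frac{1421}{30} \approx 47.367$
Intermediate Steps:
$X = 1$ ($X = \left(-1\right)^{2} = 1$)
$\frac{v{\left(7 \right)}}{120} \left(115 + X\right) = \frac{7^{2}}{120} \left(115 + 1\right) = 49 \cdot \frac{1}{120} \cdot 116 = \frac{49}{120} \cdot 116 = \frac{1421}{30}$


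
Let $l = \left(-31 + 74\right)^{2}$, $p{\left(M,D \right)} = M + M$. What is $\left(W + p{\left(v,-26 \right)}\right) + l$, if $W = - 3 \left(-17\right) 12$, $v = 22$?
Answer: $2505$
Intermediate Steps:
$p{\left(M,D \right)} = 2 M$
$W = 612$ ($W = - \left(-51\right) 12 = \left(-1\right) \left(-612\right) = 612$)
$l = 1849$ ($l = 43^{2} = 1849$)
$\left(W + p{\left(v,-26 \right)}\right) + l = \left(612 + 2 \cdot 22\right) + 1849 = \left(612 + 44\right) + 1849 = 656 + 1849 = 2505$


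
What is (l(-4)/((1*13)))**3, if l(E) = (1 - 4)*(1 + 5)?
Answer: -5832/2197 ≈ -2.6545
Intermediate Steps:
l(E) = -18 (l(E) = -3*6 = -18)
(l(-4)/((1*13)))**3 = (-18/(1*13))**3 = (-18/13)**3 = -5832/2197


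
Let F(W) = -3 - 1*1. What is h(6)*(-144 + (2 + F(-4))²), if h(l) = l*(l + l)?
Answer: -10080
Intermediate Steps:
F(W) = -4 (F(W) = -3 - 1 = -4)
h(l) = 2*l² (h(l) = l*(2*l) = 2*l²)
h(6)*(-144 + (2 + F(-4))²) = (2*6²)*(-144 + (2 - 4)²) = (2*36)*(-144 + (-2)²) = 72*(-144 + 4) = 72*(-140) = -10080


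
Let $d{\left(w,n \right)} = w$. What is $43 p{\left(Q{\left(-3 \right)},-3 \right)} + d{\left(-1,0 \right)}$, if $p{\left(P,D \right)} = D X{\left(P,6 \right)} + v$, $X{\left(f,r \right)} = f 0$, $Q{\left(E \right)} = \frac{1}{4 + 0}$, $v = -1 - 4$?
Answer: $-216$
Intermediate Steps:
$v = -5$
$Q{\left(E \right)} = \frac{1}{4}$
$X{\left(f,r \right)} = 0$
$p{\left(P,D \right)} = -5$ ($p{\left(P,D \right)} = D 0 - 5 = 0 - 5 = -5$)
$43 p{\left(Q{\left(-3 \right)},-3 \right)} + d{\left(-1,0 \right)} = 43 \left(-5\right) - 1 = -215 - 1 = -216$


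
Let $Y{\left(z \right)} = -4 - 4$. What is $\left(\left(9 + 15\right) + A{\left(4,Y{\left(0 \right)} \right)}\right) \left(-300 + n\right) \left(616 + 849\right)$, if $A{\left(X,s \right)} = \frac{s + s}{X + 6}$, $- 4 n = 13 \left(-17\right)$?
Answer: $-8031716$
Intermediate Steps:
$n = \frac{221}{4}$ ($n = - \frac{13 \left(-17\right)}{4} = \left(- \frac{1}{4}\right) \left(-221\right) = \frac{221}{4} \approx 55.25$)
$Y{\left(z \right)} = -8$
$A{\left(X,s \right)} = \frac{2 s}{6 + X}$
$\left(\left(9 + 15\right) + A{\left(4,Y{\left(0 \right)} \right)}\right) \left(-300 + n\right) \left(616 + 849\right) = \left(\left(9 + 15\right) + 2 \left(-8\right) \frac{1}{6 + 4}\right) \left(-300 + \frac{221}{4}\right) \left(616 + 849\right) = \left(24 + 2 \left(-8\right) \frac{1}{10}\right) \left(\left(- \frac{979}{4}\right) 1465\right) = \left(24 + 2 \left(-8\right) \frac{1}{10}\right) \left(- \frac{1434235}{4}\right) = \left(24 - \frac{8}{5}\right) \left(- \frac{1434235}{4}\right) = \frac{112}{5} \left(- \frac{1434235}{4}\right) = -8031716$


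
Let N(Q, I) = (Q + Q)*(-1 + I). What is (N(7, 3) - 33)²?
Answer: 25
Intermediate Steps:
N(Q, I) = 2*Q*(-1 + I) (N(Q, I) = (2*Q)*(-1 + I) = 2*Q*(-1 + I))
(N(7, 3) - 33)² = (2*7*(-1 + 3) - 33)² = (2*7*2 - 33)² = (28 - 33)² = (-5)² = 25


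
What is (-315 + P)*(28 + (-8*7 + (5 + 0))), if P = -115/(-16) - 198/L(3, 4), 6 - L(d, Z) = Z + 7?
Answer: 493511/80 ≈ 6168.9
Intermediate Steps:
L(d, Z) = -1 - Z (L(d, Z) = 6 - (Z + 7) = 6 - (7 + Z) = 6 + (-7 - Z) = -1 - Z)
P = 3743/80 (P = -115/(-16) - 198/(-1 - 1*4) = -115*(-1/16) - 198/(-1 - 4) = 115/16 - 198/(-5) = 115/16 - 198*(-⅕) = 115/16 + 198/5 = 3743/80 ≈ 46.787)
(-315 + P)*(28 + (-8*7 + (5 + 0))) = (-315 + 3743/80)*(28 + (-8*7 + (5 + 0))) = -21457*(28 + (-56 + 5))/80 = -21457*(28 - 51)/80 = -21457/80*(-23) = 493511/80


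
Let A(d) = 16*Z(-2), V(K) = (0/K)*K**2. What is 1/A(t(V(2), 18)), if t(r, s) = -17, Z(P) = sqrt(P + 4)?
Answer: sqrt(2)/32 ≈ 0.044194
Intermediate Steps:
Z(P) = sqrt(4 + P)
V(K) = 0 (V(K) = 0*K**2 = 0)
A(d) = 16*sqrt(2) (A(d) = 16*sqrt(4 - 2) = 16*sqrt(2))
1/A(t(V(2), 18)) = 1/(16*sqrt(2)) = sqrt(2)/32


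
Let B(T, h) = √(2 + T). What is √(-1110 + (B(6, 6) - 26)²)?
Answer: √(-426 - 104*√2) ≈ 23.939*I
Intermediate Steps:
√(-1110 + (B(6, 6) - 26)²) = √(-1110 + (√(2 + 6) - 26)²) = √(-1110 + (√8 - 26)²) = √(-1110 + (2*√2 - 26)²) = √(-1110 + (-26 + 2*√2)²)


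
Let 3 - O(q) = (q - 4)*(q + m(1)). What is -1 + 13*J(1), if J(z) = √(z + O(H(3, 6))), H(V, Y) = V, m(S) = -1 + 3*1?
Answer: 38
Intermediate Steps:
m(S) = 2 (m(S) = -1 + 3 = 2)
O(q) = 3 - (-4 + q)*(2 + q) (O(q) = 3 - (q - 4)*(q + 2) = 3 - (-4 + q)*(2 + q))
J(z) = √(8 + z) (J(z) = √(z + (11 - 1*3² + 2*3)) = √(z + (11 - 1*9 + 6)) = √(z + (11 - 9 + 6)) = √(z + 8) = √(8 + z))
-1 + 13*J(1) = -1 + 13*√(8 + 1) = -1 + 13*√9 = -1 + 13*3 = -1 + 39 = 38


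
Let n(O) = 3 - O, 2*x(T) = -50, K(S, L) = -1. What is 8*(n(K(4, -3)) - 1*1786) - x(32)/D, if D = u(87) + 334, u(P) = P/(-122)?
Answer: -579660166/40661 ≈ -14256.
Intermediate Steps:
x(T) = -25 (x(T) = (½)*(-50) = -25)
u(P) = -P/122 (u(P) = P*(-1/122) = -P/122)
D = 40661/122 (D = -1/122*87 + 334 = -87/122 + 334 = 40661/122 ≈ 333.29)
8*(n(K(4, -3)) - 1*1786) - x(32)/D = 8*((3 - 1*(-1)) - 1*1786) - (-25)/40661/122 = 8*((3 + 1) - 1786) - (-25)*122/40661 = 8*(4 - 1786) - 1*(-3050/40661) = 8*(-1782) + 3050/40661 = -14256 + 3050/40661 = -579660166/40661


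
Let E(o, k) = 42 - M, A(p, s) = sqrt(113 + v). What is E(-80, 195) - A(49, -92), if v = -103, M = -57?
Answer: 99 - sqrt(10) ≈ 95.838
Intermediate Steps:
A(p, s) = sqrt(10) (A(p, s) = sqrt(113 - 103) = sqrt(10))
E(o, k) = 99 (E(o, k) = 42 - 1*(-57) = 42 + 57 = 99)
E(-80, 195) - A(49, -92) = 99 - sqrt(10)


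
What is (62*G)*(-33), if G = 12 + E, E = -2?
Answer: -20460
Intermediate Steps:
G = 10 (G = 12 - 2 = 10)
(62*G)*(-33) = (62*10)*(-33) = 620*(-33) = -20460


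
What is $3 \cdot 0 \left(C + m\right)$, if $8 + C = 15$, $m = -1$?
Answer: $0$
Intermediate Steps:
$C = 7$ ($C = -8 + 15 = 7$)
$3 \cdot 0 \left(C + m\right) = 3 \cdot 0 \left(7 - 1\right) = 0 \cdot 6 = 0$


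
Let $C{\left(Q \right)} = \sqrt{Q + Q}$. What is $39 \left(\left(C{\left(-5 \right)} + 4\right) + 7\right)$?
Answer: $429 + 39 i \sqrt{10} \approx 429.0 + 123.33 i$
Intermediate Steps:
$C{\left(Q \right)} = \sqrt{2} \sqrt{Q}$ ($C{\left(Q \right)} = \sqrt{2 Q} = \sqrt{2} \sqrt{Q}$)
$39 \left(\left(C{\left(-5 \right)} + 4\right) + 7\right) = 39 \left(\left(\sqrt{2} \sqrt{-5} + 4\right) + 7\right) = 39 \left(\left(\sqrt{2} i \sqrt{5} + 4\right) + 7\right) = 39 \left(\left(i \sqrt{10} + 4\right) + 7\right) = 39 \left(\left(4 + i \sqrt{10}\right) + 7\right) = 39 \left(11 + i \sqrt{10}\right) = 429 + 39 i \sqrt{10}$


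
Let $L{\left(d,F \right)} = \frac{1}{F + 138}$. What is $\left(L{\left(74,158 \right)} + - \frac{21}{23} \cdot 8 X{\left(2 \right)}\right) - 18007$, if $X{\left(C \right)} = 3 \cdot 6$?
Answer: $- \frac{123486737}{6808} \approx -18138.0$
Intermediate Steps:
$L{\left(d,F \right)} = \frac{1}{138 + F}$
$X{\left(C \right)} = 18$
$\left(L{\left(74,158 \right)} + - \frac{21}{23} \cdot 8 X{\left(2 \right)}\right) - 18007 = \left(\frac{1}{138 + 158} + - \frac{21}{23} \cdot 8 \cdot 18\right) - 18007 = \left(\frac{1}{296} + \left(-21\right) \frac{1}{23} \cdot 8 \cdot 18\right) - 18007 = \left(\frac{1}{296} + \left(- \frac{21}{23}\right) 8 \cdot 18\right) - 18007 = \left(\frac{1}{296} - \frac{3024}{23}\right) - 18007 = - \frac{895081}{6808} - 18007 = - \frac{123486737}{6808}$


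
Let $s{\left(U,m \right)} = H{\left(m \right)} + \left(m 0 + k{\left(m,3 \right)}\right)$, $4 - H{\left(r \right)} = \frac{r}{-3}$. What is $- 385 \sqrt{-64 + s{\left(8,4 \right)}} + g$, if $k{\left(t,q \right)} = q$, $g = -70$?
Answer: $-70 - \frac{385 i \sqrt{501}}{3} \approx -70.0 - 2872.5 i$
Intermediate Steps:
$H{\left(r \right)} = 4 + \frac{r}{3}$ ($H{\left(r \right)} = 4 - \frac{r}{-3} = 4 - r \left(- \frac{1}{3}\right) = 4 - - \frac{r}{3} = 4 + \frac{r}{3}$)
$s{\left(U,m \right)} = 7 + \frac{m}{3}$ ($s{\left(U,m \right)} = \left(4 + \frac{m}{3}\right) + \left(m 0 + 3\right) = \left(4 + \frac{m}{3}\right) + \left(0 + 3\right) = \left(4 + \frac{m}{3}\right) + 3 = 7 + \frac{m}{3}$)
$- 385 \sqrt{-64 + s{\left(8,4 \right)}} + g = - 385 \sqrt{-64 + \left(7 + \frac{1}{3} \cdot 4\right)} - 70 = - 385 \sqrt{-64 + \left(7 + \frac{4}{3}\right)} - 70 = - 385 \sqrt{-64 + \frac{25}{3}} - 70 = - 385 \sqrt{- \frac{167}{3}} - 70 = - 385 \frac{i \sqrt{501}}{3} - 70 = - \frac{385 i \sqrt{501}}{3} - 70 = -70 - \frac{385 i \sqrt{501}}{3}$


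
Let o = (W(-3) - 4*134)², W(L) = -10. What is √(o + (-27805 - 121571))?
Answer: 2*√37185 ≈ 385.67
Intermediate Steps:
o = 298116 (o = (-10 - 4*134)² = (-10 - 536)² = (-546)² = 298116)
√(o + (-27805 - 121571)) = √(298116 + (-27805 - 121571)) = √(298116 - 149376) = √148740 = 2*√37185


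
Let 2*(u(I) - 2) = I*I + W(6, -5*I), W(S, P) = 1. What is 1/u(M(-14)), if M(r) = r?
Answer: 2/201 ≈ 0.0099503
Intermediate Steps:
u(I) = 5/2 + I²/2 (u(I) = 2 + (I*I + 1)/2 = 2 + (I² + 1)/2 = 2 + (1 + I²)/2 = 2 + (½ + I²/2) = 5/2 + I²/2)
1/u(M(-14)) = 1/(5/2 + (½)*(-14)²) = 1/(5/2 + (½)*196) = 1/(5/2 + 98) = 1/(201/2) = 2/201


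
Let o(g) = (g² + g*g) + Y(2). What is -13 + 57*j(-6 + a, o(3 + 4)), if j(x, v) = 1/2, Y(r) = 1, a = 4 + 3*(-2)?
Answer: 31/2 ≈ 15.500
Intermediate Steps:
a = -2 (a = 4 - 6 = -2)
o(g) = 1 + 2*g² (o(g) = (g² + g*g) + 1 = (g² + g²) + 1 = 2*g² + 1 = 1 + 2*g²)
j(x, v) = ½
-13 + 57*j(-6 + a, o(3 + 4)) = -13 + 57*(½) = -13 + 57/2 = 31/2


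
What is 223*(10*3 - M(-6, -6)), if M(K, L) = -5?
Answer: 7805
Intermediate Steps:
223*(10*3 - M(-6, -6)) = 223*(10*3 - 1*(-5)) = 223*(30 + 5) = 223*35 = 7805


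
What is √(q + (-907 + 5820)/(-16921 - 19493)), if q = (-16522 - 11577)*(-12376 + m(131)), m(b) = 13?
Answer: √612792320630/42 ≈ 18638.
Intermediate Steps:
q = 347387937 (q = (-16522 - 11577)*(-12376 + 13) = -28099*(-12363) = 347387937)
√(q + (-907 + 5820)/(-16921 - 19493)) = √(347387937 + (-907 + 5820)/(-16921 - 19493)) = √(347387937 + 4913/(-36414)) = √(347387937 + 4913*(-1/36414)) = √(347387937 - 17/126) = √(43770880045/126) = √612792320630/42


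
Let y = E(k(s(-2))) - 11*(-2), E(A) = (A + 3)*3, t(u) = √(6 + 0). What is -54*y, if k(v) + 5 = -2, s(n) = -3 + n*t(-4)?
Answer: -540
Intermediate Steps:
t(u) = √6
s(n) = -3 + n*√6
k(v) = -7 (k(v) = -5 - 2 = -7)
E(A) = 9 + 3*A (E(A) = (3 + A)*3 = 9 + 3*A)
y = 10 (y = (9 + 3*(-7)) - 11*(-2) = (9 - 21) - 1*(-22) = -12 + 22 = 10)
-54*y = -54*10 = -540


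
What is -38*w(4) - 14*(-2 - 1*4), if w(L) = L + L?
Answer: -220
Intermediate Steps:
w(L) = 2*L
-38*w(4) - 14*(-2 - 1*4) = -76*4 - 14*(-2 - 1*4) = -38*8 - 14*(-2 - 4) = -304 - 14*(-6) = -304 + 84 = -220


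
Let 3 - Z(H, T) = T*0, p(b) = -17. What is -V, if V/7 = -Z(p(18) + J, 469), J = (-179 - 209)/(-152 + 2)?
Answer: 21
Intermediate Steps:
J = 194/75 (J = -388/(-150) = -388*(-1/150) = 194/75 ≈ 2.5867)
Z(H, T) = 3 (Z(H, T) = 3 - T*0 = 3 - 1*0 = 3 + 0 = 3)
V = -21 (V = 7*(-1*3) = 7*(-3) = -21)
-V = -1*(-21) = 21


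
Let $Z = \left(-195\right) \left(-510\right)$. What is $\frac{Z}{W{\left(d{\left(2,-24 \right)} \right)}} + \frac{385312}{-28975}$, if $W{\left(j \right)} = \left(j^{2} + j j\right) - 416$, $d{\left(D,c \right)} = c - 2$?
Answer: $\frac{10773127}{115900} \approx 92.952$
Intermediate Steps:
$d{\left(D,c \right)} = -2 + c$
$W{\left(j \right)} = -416 + 2 j^{2}$ ($W{\left(j \right)} = \left(j^{2} + j^{2}\right) - 416 = 2 j^{2} - 416 = -416 + 2 j^{2}$)
$Z = 99450$
$\frac{Z}{W{\left(d{\left(2,-24 \right)} \right)}} + \frac{385312}{-28975} = \frac{99450}{-416 + 2 \left(-2 - 24\right)^{2}} + \frac{385312}{-28975} = \frac{99450}{-416 + 2 \left(-26\right)^{2}} + 385312 \left(- \frac{1}{28975}\right) = \frac{99450}{-416 + 2 \cdot 676} - \frac{385312}{28975} = \frac{99450}{-416 + 1352} - \frac{385312}{28975} = \frac{99450}{936} - \frac{385312}{28975} = 99450 \cdot \frac{1}{936} - \frac{385312}{28975} = \frac{425}{4} - \frac{385312}{28975} = \frac{10773127}{115900}$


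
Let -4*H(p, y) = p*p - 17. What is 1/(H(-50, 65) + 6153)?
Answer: 4/22129 ≈ 0.00018076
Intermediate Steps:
H(p, y) = 17/4 - p²/4 (H(p, y) = -(p*p - 17)/4 = -(p² - 17)/4 = -(-17 + p²)/4 = 17/4 - p²/4)
1/(H(-50, 65) + 6153) = 1/((17/4 - ¼*(-50)²) + 6153) = 1/((17/4 - ¼*2500) + 6153) = 1/((17/4 - 625) + 6153) = 1/(-2483/4 + 6153) = 1/(22129/4) = 4/22129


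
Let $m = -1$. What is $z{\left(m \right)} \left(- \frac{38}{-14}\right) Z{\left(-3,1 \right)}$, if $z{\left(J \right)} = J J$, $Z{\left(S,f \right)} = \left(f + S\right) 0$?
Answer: $0$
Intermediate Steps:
$Z{\left(S,f \right)} = 0$ ($Z{\left(S,f \right)} = \left(S + f\right) 0 = 0$)
$z{\left(J \right)} = J^{2}$
$z{\left(m \right)} \left(- \frac{38}{-14}\right) Z{\left(-3,1 \right)} = \left(-1\right)^{2} \left(- \frac{38}{-14}\right) 0 = 1 \left(\left(-38\right) \left(- \frac{1}{14}\right)\right) 0 = 1 \cdot \frac{19}{7} \cdot 0 = \frac{19}{7} \cdot 0 = 0$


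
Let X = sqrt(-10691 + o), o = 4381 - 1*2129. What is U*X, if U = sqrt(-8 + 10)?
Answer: I*sqrt(16878) ≈ 129.92*I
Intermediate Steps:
o = 2252 (o = 4381 - 2129 = 2252)
U = sqrt(2) ≈ 1.4142
X = I*sqrt(8439) (X = sqrt(-10691 + 2252) = sqrt(-8439) = I*sqrt(8439) ≈ 91.864*I)
U*X = sqrt(2)*(I*sqrt(8439)) = I*sqrt(16878)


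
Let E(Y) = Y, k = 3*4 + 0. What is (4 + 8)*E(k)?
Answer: 144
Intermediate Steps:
k = 12 (k = 12 + 0 = 12)
(4 + 8)*E(k) = (4 + 8)*12 = 12*12 = 144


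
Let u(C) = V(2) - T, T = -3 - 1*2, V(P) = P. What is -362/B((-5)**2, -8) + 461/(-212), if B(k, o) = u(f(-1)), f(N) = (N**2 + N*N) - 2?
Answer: -79971/1484 ≈ -53.889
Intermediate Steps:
T = -5 (T = -3 - 2 = -5)
f(N) = -2 + 2*N**2 (f(N) = (N**2 + N**2) - 2 = 2*N**2 - 2 = -2 + 2*N**2)
u(C) = 7 (u(C) = 2 - 1*(-5) = 2 + 5 = 7)
B(k, o) = 7
-362/B((-5)**2, -8) + 461/(-212) = -362/7 + 461/(-212) = -362*1/7 + 461*(-1/212) = -362/7 - 461/212 = -79971/1484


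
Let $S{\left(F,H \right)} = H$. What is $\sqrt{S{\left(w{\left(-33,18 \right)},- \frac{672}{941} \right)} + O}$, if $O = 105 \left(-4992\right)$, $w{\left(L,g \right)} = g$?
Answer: $\frac{4 i \sqrt{29008397082}}{941} \approx 723.99 i$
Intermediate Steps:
$O = -524160$
$\sqrt{S{\left(w{\left(-33,18 \right)},- \frac{672}{941} \right)} + O} = \sqrt{- \frac{672}{941} - 524160} = \sqrt{- \frac{493235232}{941}} = \frac{4 i \sqrt{29008397082}}{941}$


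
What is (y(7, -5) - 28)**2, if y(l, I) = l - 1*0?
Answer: 441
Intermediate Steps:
y(l, I) = l (y(l, I) = l + 0 = l)
(y(7, -5) - 28)**2 = (7 - 28)**2 = (-21)**2 = 441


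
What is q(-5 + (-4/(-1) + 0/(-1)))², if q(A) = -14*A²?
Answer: 196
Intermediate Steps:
q(-5 + (-4/(-1) + 0/(-1)))² = (-14*(-5 + (-4/(-1) + 0/(-1)))²)² = (-14*(-5 + (-4*(-1) + 0*(-1)))²)² = (-14*(-5 + (4 + 0))²)² = (-14*(-5 + 4)²)² = (-14*(-1)²)² = (-14*1)² = (-14)² = 196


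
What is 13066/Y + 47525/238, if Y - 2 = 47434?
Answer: 282188201/1411221 ≈ 199.96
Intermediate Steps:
Y = 47436 (Y = 2 + 47434 = 47436)
13066/Y + 47525/238 = 13066/47436 + 47525/238 = 13066*(1/47436) + 47525*(1/238) = 6533/23718 + 47525/238 = 282188201/1411221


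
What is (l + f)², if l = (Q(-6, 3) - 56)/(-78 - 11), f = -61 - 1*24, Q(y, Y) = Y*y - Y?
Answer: 56070144/7921 ≈ 7078.7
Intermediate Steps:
Q(y, Y) = -Y + Y*y
f = -85 (f = -61 - 24 = -85)
l = 77/89 (l = (3*(-1 - 6) - 56)/(-78 - 11) = (3*(-7) - 56)/(-89) = (-21 - 56)*(-1/89) = -77*(-1/89) = 77/89 ≈ 0.86517)
(l + f)² = (77/89 - 85)² = (-7488/89)² = 56070144/7921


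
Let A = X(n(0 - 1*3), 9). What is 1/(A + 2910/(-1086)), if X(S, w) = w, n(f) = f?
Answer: 181/1144 ≈ 0.15822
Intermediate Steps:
A = 9
1/(A + 2910/(-1086)) = 1/(9 + 2910/(-1086)) = 1/(9 + 2910*(-1/1086)) = 1/(9 - 485/181) = 1/(1144/181) = 181/1144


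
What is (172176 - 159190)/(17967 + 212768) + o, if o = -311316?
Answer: -71831484274/230735 ≈ -3.1132e+5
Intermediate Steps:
(172176 - 159190)/(17967 + 212768) + o = (172176 - 159190)/(17967 + 212768) - 311316 = 12986/230735 - 311316 = -71831484274/230735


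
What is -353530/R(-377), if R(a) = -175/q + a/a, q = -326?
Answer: -115250780/501 ≈ -2.3004e+5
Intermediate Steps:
R(a) = 501/326 (R(a) = -175/(-326) + a/a = -175*(-1/326) + 1 = 175/326 + 1 = 501/326)
-353530/R(-377) = -353530/501/326 = -353530*326/501 = -115250780/501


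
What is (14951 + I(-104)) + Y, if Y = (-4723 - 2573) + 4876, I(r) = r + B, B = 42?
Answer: 12469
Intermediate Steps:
I(r) = 42 + r (I(r) = r + 42 = 42 + r)
Y = -2420 (Y = -7296 + 4876 = -2420)
(14951 + I(-104)) + Y = (14951 + (42 - 104)) - 2420 = (14951 - 62) - 2420 = 14889 - 2420 = 12469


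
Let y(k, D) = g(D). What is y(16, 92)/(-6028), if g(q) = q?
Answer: -23/1507 ≈ -0.015262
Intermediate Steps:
y(k, D) = D
y(16, 92)/(-6028) = 92/(-6028) = 92*(-1/6028) = -23/1507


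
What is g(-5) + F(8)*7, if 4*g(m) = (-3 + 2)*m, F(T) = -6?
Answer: -163/4 ≈ -40.750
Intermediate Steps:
g(m) = -m/4 (g(m) = ((-3 + 2)*m)/4 = (-m)/4 = -m/4)
g(-5) + F(8)*7 = -¼*(-5) - 6*7 = 5/4 - 42 = -163/4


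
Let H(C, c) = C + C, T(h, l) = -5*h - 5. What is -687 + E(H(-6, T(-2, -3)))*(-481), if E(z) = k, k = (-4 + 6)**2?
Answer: -2611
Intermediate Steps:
T(h, l) = -5 - 5*h
H(C, c) = 2*C
k = 4 (k = 2**2 = 4)
E(z) = 4
-687 + E(H(-6, T(-2, -3)))*(-481) = -687 + 4*(-481) = -687 - 1924 = -2611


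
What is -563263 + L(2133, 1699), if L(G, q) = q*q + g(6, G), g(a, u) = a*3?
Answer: 2323356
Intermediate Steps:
g(a, u) = 3*a
L(G, q) = 18 + q**2 (L(G, q) = q*q + 3*6 = q**2 + 18 = 18 + q**2)
-563263 + L(2133, 1699) = -563263 + (18 + 1699**2) = -563263 + (18 + 2886601) = -563263 + 2886619 = 2323356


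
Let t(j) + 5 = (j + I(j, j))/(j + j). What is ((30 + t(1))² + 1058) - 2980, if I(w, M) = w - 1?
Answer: -5087/4 ≈ -1271.8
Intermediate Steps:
I(w, M) = -1 + w
t(j) = -5 + (-1 + 2*j)/(2*j) (t(j) = -5 + (j + (-1 + j))/(j + j) = -5 + (-1 + 2*j)/((2*j)) = -5 + (-1 + 2*j)*(1/(2*j)) = -5 + (-1 + 2*j)/(2*j))
((30 + t(1))² + 1058) - 2980 = ((30 + (-4 - ½/1))² + 1058) - 2980 = ((30 + (-4 - ½*1))² + 1058) - 2980 = ((30 + (-4 - ½))² + 1058) - 2980 = ((30 - 9/2)² + 1058) - 2980 = ((51/2)² + 1058) - 2980 = (2601/4 + 1058) - 2980 = 6833/4 - 2980 = -5087/4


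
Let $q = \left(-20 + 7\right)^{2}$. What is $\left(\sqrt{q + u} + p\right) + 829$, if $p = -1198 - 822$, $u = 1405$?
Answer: $-1191 + \sqrt{1574} \approx -1151.3$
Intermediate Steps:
$p = -2020$
$q = 169$ ($q = \left(-13\right)^{2} = 169$)
$\left(\sqrt{q + u} + p\right) + 829 = \left(\sqrt{169 + 1405} - 2020\right) + 829 = \left(\sqrt{1574} - 2020\right) + 829 = \left(-2020 + \sqrt{1574}\right) + 829 = -1191 + \sqrt{1574}$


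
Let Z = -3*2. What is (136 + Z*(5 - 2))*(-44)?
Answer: -5192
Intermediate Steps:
Z = -6
(136 + Z*(5 - 2))*(-44) = (136 - 6*(5 - 2))*(-44) = (136 - 6*3)*(-44) = (136 - 18)*(-44) = 118*(-44) = -5192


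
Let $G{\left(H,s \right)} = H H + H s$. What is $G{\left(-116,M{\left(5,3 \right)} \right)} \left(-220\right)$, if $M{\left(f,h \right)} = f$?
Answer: $-2832720$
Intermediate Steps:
$G{\left(H,s \right)} = H^{2} + H s$
$G{\left(-116,M{\left(5,3 \right)} \right)} \left(-220\right) = - 116 \left(-116 + 5\right) \left(-220\right) = \left(-116\right) \left(-111\right) \left(-220\right) = 12876 \left(-220\right) = -2832720$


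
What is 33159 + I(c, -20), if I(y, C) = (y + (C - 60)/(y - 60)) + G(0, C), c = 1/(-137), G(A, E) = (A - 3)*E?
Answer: 37415288962/1126277 ≈ 33220.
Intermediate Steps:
G(A, E) = E*(-3 + A) (G(A, E) = (-3 + A)*E = E*(-3 + A))
c = -1/137 ≈ -0.0072993
I(y, C) = y - 3*C + (-60 + C)/(-60 + y) (I(y, C) = (y + (C - 60)/(y - 60)) + C*(-3 + 0) = (y + (-60 + C)/(-60 + y)) + C*(-3) = (y + (-60 + C)/(-60 + y)) - 3*C = y - 3*C + (-60 + C)/(-60 + y))
33159 + I(c, -20) = 33159 + (-60 + (-1/137)² - 60*(-1/137) + 181*(-20) - 3*(-20)*(-1/137))/(-60 - 1/137) = 33159 + (-60 + 1/18769 + 60/137 - 3620 - 60/137)/(-8221/137) = 33159 - 137/8221*(-69069919/18769) = 33159 + 69069919/1126277 = 37415288962/1126277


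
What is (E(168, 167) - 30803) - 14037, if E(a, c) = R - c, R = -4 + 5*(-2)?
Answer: -45021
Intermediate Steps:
R = -14 (R = -4 - 10 = -14)
E(a, c) = -14 - c
(E(168, 167) - 30803) - 14037 = ((-14 - 1*167) - 30803) - 14037 = ((-14 - 167) - 30803) - 14037 = (-181 - 30803) - 14037 = -30984 - 14037 = -45021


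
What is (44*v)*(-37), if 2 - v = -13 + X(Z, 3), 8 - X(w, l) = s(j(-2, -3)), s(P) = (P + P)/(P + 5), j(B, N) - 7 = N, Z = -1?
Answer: -115588/9 ≈ -12843.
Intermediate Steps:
j(B, N) = 7 + N
s(P) = 2*P/(5 + P) (s(P) = (2*P)/(5 + P) = 2*P/(5 + P))
X(w, l) = 64/9 (X(w, l) = 8 - 2*(7 - 3)/(5 + (7 - 3)) = 8 - 2*4/(5 + 4) = 8 - 2*4/9 = 8 - 1*8/9 = 8 - 8/9 = 64/9)
v = 71/9 (v = 2 - (-13 + 64/9) = 2 - 1*(-53/9) = 2 + 53/9 = 71/9 ≈ 7.8889)
(44*v)*(-37) = (44*(71/9))*(-37) = (3124/9)*(-37) = -115588/9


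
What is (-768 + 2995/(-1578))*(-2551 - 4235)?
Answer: 1374050769/263 ≈ 5.2245e+6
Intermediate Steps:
(-768 + 2995/(-1578))*(-2551 - 4235) = (-768 + 2995*(-1/1578))*(-6786) = (-768 - 2995/1578)*(-6786) = -1214899/1578*(-6786) = 1374050769/263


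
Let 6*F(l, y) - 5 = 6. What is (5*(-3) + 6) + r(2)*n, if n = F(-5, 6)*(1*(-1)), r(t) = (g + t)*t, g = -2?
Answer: -9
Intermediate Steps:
F(l, y) = 11/6 (F(l, y) = ⅚ + (⅙)*6 = ⅚ + 1 = 11/6)
r(t) = t*(-2 + t) (r(t) = (-2 + t)*t = t*(-2 + t))
n = -11/6 (n = 11*(1*(-1))/6 = (11/6)*(-1) = -11/6 ≈ -1.8333)
(5*(-3) + 6) + r(2)*n = (5*(-3) + 6) + (2*(-2 + 2))*(-11/6) = (-15 + 6) + (2*0)*(-11/6) = -9 + 0*(-11/6) = -9 + 0 = -9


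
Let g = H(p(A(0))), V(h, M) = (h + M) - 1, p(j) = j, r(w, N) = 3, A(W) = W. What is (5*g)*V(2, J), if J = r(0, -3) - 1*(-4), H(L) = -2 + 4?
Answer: 80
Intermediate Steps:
H(L) = 2
J = 7 (J = 3 - 1*(-4) = 3 + 4 = 7)
V(h, M) = -1 + M + h (V(h, M) = (M + h) - 1 = -1 + M + h)
g = 2
(5*g)*V(2, J) = (5*2)*(-1 + 7 + 2) = 10*8 = 80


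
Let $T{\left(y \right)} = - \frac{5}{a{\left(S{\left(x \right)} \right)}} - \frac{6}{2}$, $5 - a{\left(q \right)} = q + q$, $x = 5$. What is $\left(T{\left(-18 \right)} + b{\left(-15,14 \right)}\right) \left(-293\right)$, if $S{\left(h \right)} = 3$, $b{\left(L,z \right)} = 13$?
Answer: $-4395$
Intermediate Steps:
$a{\left(q \right)} = 5 - 2 q$ ($a{\left(q \right)} = 5 - \left(q + q\right) = 5 - 2 q$)
$T{\left(y \right)} = 2$ ($T{\left(y \right)} = - \frac{5}{5 - 6} - \frac{6}{2} = - \frac{5}{5 - 6} - 3 = - \frac{5}{-1} - 3 = \left(-5\right) \left(-1\right) - 3 = 5 - 3 = 2$)
$\left(T{\left(-18 \right)} + b{\left(-15,14 \right)}\right) \left(-293\right) = \left(2 + 13\right) \left(-293\right) = 15 \left(-293\right) = -4395$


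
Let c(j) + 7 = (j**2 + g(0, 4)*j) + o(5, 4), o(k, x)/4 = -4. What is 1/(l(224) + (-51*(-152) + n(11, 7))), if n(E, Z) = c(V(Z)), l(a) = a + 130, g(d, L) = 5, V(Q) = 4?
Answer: 1/8119 ≈ 0.00012317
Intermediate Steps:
o(k, x) = -16 (o(k, x) = 4*(-4) = -16)
l(a) = 130 + a
c(j) = -23 + j**2 + 5*j (c(j) = -7 + ((j**2 + 5*j) - 16) = -7 + (-16 + j**2 + 5*j) = -23 + j**2 + 5*j)
n(E, Z) = 13 (n(E, Z) = -23 + 4**2 + 5*4 = -23 + 16 + 20 = 13)
1/(l(224) + (-51*(-152) + n(11, 7))) = 1/((130 + 224) + (-51*(-152) + 13)) = 1/(354 + (7752 + 13)) = 1/(354 + 7765) = 1/8119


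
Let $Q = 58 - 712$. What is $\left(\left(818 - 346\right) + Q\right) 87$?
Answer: $-15834$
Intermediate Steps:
$Q = -654$
$\left(\left(818 - 346\right) + Q\right) 87 = \left(\left(818 - 346\right) - 654\right) 87 = \left(472 - 654\right) 87 = \left(-182\right) 87 = -15834$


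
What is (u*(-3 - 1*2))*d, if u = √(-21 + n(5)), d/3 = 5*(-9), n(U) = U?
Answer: 2700*I ≈ 2700.0*I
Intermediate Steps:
d = -135 (d = 3*(5*(-9)) = 3*(-45) = -135)
u = 4*I (u = √(-21 + 5) = √(-16) = 4*I ≈ 4.0*I)
(u*(-3 - 1*2))*d = ((4*I)*(-3 - 1*2))*(-135) = ((4*I)*(-3 - 2))*(-135) = ((4*I)*(-5))*(-135) = -20*I*(-135) = 2700*I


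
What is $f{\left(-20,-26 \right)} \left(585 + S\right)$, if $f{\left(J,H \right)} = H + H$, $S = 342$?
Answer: $-48204$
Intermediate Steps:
$f{\left(J,H \right)} = 2 H$
$f{\left(-20,-26 \right)} \left(585 + S\right) = 2 \left(-26\right) \left(585 + 342\right) = \left(-52\right) 927 = -48204$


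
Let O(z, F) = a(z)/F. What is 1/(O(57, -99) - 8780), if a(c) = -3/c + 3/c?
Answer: -1/8780 ≈ -0.00011390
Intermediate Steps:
a(c) = 0
O(z, F) = 0 (O(z, F) = 0/F = 0)
1/(O(57, -99) - 8780) = 1/(0 - 8780) = 1/(-8780) = -1/8780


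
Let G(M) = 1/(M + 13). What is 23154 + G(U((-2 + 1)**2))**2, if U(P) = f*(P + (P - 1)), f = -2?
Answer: 2801635/121 ≈ 23154.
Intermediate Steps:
U(P) = 2 - 4*P (U(P) = -2*(P + (P - 1)) = -2*(P + (-1 + P)) = -2*(-1 + 2*P) = 2 - 4*P)
G(M) = 1/(13 + M)
23154 + G(U((-2 + 1)**2))**2 = 23154 + (1/(13 + (2 - 4*(-2 + 1)**2)))**2 = 23154 + (1/(13 + (2 - 4*(-1)**2)))**2 = 23154 + (1/(13 + (2 - 4*1)))**2 = 23154 + (1/(13 + (2 - 4)))**2 = 23154 + (1/(13 - 2))**2 = 23154 + (1/11)**2 = 23154 + 1/121 = 2801635/121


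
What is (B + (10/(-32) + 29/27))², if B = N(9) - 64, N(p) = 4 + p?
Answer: 471020209/186624 ≈ 2523.9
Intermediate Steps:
B = -51 (B = (4 + 9) - 64 = 13 - 64 = -51)
(B + (10/(-32) + 29/27))² = (-51 + (10/(-32) + 29/27))² = (-51 + (10*(-1/32) + 29*(1/27)))² = (-51 + (-5/16 + 29/27))² = (-51 + 329/432)² = (-21703/432)² = 471020209/186624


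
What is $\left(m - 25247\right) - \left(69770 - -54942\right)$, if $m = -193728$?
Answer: $-343687$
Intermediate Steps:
$\left(m - 25247\right) - \left(69770 - -54942\right) = \left(-193728 - 25247\right) - \left(69770 - -54942\right) = \left(-193728 - 25247\right) - \left(69770 + 54942\right) = -218975 - 124712 = -343687$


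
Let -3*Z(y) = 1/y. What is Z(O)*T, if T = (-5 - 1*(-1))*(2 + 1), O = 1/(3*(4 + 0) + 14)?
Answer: 104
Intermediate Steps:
O = 1/26 (O = 1/(3*4 + 14) = 1/(12 + 14) = 1/26 ≈ 0.038462)
Z(y) = -1/(3*y)
T = -12 (T = (-5 + 1)*3 = -4*3 = -12)
Z(O)*T = -1/(3*1/26)*(-12) = -1/3*26*(-12) = -26/3*(-12) = 104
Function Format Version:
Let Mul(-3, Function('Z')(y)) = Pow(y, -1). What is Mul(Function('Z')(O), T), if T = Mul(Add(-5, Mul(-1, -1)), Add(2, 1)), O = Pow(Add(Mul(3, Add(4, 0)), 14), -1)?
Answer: 104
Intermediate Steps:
O = Rational(1, 26) (O = Pow(Add(Mul(3, 4), 14), -1) = Pow(Add(12, 14), -1) = Pow(26, -1) = Rational(1, 26) ≈ 0.038462)
Function('Z')(y) = Mul(Rational(-1, 3), Pow(y, -1))
T = -12 (T = Mul(Add(-5, 1), 3) = Mul(-4, 3) = -12)
Mul(Function('Z')(O), T) = Mul(Mul(Rational(-1, 3), Pow(Rational(1, 26), -1)), -12) = Mul(Mul(Rational(-1, 3), 26), -12) = Mul(Rational(-26, 3), -12) = 104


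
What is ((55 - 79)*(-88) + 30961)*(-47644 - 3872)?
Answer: -1703788668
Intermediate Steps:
((55 - 79)*(-88) + 30961)*(-47644 - 3872) = (-24*(-88) + 30961)*(-51516) = (2112 + 30961)*(-51516) = 33073*(-51516) = -1703788668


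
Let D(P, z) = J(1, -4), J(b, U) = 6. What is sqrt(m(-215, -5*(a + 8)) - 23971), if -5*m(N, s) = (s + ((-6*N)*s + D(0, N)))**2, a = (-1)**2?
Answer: 8*I*sqrt(263629045)/5 ≈ 25979.0*I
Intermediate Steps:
a = 1
D(P, z) = 6
m(N, s) = -(6 + s - 6*N*s)**2/5 (m(N, s) = -(s + ((-6*N)*s + 6))**2/5 = -(s + (-6*N*s + 6))**2/5 = -(s + (6 - 6*N*s))**2/5 = -(6 + s - 6*N*s)**2/5)
sqrt(m(-215, -5*(a + 8)) - 23971) = sqrt(-(6 - 5*(1 + 8) - 6*(-215)*(-5*(1 + 8)))**2/5 - 23971) = sqrt(-(6 - 5*9 - 6*(-215)*(-5*9))**2/5 - 23971) = sqrt(-(6 - 45 - 6*(-215)*(-45))**2/5 - 23971) = sqrt(-(6 - 45 - 58050)**2/5 - 23971) = sqrt(-1/5*(-58089)**2 - 23971) = sqrt(-1/5*3374331921 - 23971) = sqrt(-3374331921/5 - 23971) = sqrt(-3374451776/5) = 8*I*sqrt(263629045)/5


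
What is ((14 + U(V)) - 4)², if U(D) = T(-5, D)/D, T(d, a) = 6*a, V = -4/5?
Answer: 256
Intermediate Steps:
V = -⅘ (V = -4*⅕ = -⅘ ≈ -0.80000)
U(D) = 6 (U(D) = (6*D)/D = 6)
((14 + U(V)) - 4)² = ((14 + 6) - 4)² = (20 - 4)² = 16² = 256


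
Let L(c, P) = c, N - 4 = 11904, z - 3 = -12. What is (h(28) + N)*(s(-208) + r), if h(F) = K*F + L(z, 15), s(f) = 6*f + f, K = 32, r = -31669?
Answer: -423834375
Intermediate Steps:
z = -9 (z = 3 - 12 = -9)
N = 11908 (N = 4 + 11904 = 11908)
s(f) = 7*f
h(F) = -9 + 32*F (h(F) = 32*F - 9 = -9 + 32*F)
(h(28) + N)*(s(-208) + r) = ((-9 + 32*28) + 11908)*(7*(-208) - 31669) = ((-9 + 896) + 11908)*(-1456 - 31669) = (887 + 11908)*(-33125) = 12795*(-33125) = -423834375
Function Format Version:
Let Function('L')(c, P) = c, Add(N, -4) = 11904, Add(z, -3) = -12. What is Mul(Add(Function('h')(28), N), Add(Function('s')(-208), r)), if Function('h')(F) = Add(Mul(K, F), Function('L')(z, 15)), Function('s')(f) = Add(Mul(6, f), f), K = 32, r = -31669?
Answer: -423834375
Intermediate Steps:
z = -9 (z = Add(3, -12) = -9)
N = 11908 (N = Add(4, 11904) = 11908)
Function('s')(f) = Mul(7, f)
Function('h')(F) = Add(-9, Mul(32, F)) (Function('h')(F) = Add(Mul(32, F), -9) = Add(-9, Mul(32, F)))
Mul(Add(Function('h')(28), N), Add(Function('s')(-208), r)) = Mul(Add(Add(-9, Mul(32, 28)), 11908), Add(Mul(7, -208), -31669)) = Mul(Add(Add(-9, 896), 11908), Add(-1456, -31669)) = Mul(Add(887, 11908), -33125) = Mul(12795, -33125) = -423834375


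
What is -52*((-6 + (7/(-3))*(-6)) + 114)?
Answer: -6344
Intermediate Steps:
-52*((-6 + (7/(-3))*(-6)) + 114) = -52*((-6 + (7*(-⅓))*(-6)) + 114) = -52*((-6 - 7/3*(-6)) + 114) = -52*((-6 + 14) + 114) = -52*(8 + 114) = -52*122 = -6344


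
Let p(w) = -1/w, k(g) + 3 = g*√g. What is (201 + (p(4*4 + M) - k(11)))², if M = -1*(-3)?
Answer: 15496116/361 - 85250*√11/19 ≈ 28044.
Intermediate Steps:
k(g) = -3 + g^(3/2) (k(g) = -3 + g*√g = -3 + g^(3/2))
M = 3
(201 + (p(4*4 + M) - k(11)))² = (201 + (-1/(4*4 + 3) - (-3 + 11^(3/2))))² = (201 + (-1/(16 + 3) - (-3 + 11*√11)))² = (201 + (-1/19 + (3 - 11*√11)))² = (201 + (56/19 - 11*√11))² = (3875/19 - 11*√11)²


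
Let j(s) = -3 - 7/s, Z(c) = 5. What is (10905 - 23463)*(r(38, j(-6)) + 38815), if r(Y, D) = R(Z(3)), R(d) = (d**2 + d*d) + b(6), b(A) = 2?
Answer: -488091786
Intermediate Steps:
j(s) = -3 - 7/s
R(d) = 2 + 2*d**2 (R(d) = (d**2 + d*d) + 2 = (d**2 + d**2) + 2 = 2*d**2 + 2 = 2 + 2*d**2)
r(Y, D) = 52 (r(Y, D) = 2 + 2*5**2 = 2 + 2*25 = 2 + 50 = 52)
(10905 - 23463)*(r(38, j(-6)) + 38815) = (10905 - 23463)*(52 + 38815) = -12558*38867 = -488091786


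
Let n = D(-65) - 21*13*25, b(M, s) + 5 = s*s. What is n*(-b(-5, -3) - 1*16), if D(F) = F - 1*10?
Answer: 138000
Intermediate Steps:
b(M, s) = -5 + s² (b(M, s) = -5 + s*s = -5 + s²)
D(F) = -10 + F (D(F) = F - 10 = -10 + F)
n = -6900 (n = (-10 - 65) - 21*13*25 = -75 - 273*25 = -75 - 6825 = -6900)
n*(-b(-5, -3) - 1*16) = -6900*(-(-5 + (-3)²) - 1*16) = -6900*(-(-5 + 9) - 16) = -6900*(-1*4 - 16) = -6900*(-4 - 16) = -6900*(-20) = 138000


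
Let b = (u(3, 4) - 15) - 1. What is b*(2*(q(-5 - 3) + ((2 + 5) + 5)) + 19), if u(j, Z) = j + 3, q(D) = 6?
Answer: -550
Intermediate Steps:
u(j, Z) = 3 + j
b = -10 (b = ((3 + 3) - 15) - 1 = (6 - 15) - 1 = -9 - 1 = -10)
b*(2*(q(-5 - 3) + ((2 + 5) + 5)) + 19) = -10*(2*(6 + ((2 + 5) + 5)) + 19) = -10*(2*(6 + (7 + 5)) + 19) = -10*(2*(6 + 12) + 19) = -10*(2*18 + 19) = -10*(36 + 19) = -10*55 = -550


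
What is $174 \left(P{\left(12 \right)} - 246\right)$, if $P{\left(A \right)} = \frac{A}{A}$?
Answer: $-42630$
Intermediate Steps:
$P{\left(A \right)} = 1$
$174 \left(P{\left(12 \right)} - 246\right) = 174 \left(1 - 246\right) = 174 \left(-245\right) = -42630$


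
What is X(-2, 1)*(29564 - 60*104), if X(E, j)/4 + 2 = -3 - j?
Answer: -559776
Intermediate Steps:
X(E, j) = -20 - 4*j (X(E, j) = -8 + 4*(-3 - j) = -8 + (-12 - 4*j) = -20 - 4*j)
X(-2, 1)*(29564 - 60*104) = (-20 - 4*1)*(29564 - 60*104) = (-20 - 4)*(29564 - 1*6240) = -24*(29564 - 6240) = -24*23324 = -559776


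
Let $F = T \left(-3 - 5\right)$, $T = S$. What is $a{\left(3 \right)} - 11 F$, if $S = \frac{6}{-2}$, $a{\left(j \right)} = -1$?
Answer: $-265$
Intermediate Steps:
$S = -3$ ($S = 6 \left(- \frac{1}{2}\right) = -3$)
$T = -3$
$F = 24$ ($F = - 3 \left(-3 - 5\right) = \left(-3\right) \left(-8\right) = 24$)
$a{\left(3 \right)} - 11 F = -1 - 264 = -265$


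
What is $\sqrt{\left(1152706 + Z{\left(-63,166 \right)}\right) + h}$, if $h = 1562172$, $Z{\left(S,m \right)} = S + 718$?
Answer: $\sqrt{2715533} \approx 1647.9$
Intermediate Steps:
$Z{\left(S,m \right)} = 718 + S$
$\sqrt{\left(1152706 + Z{\left(-63,166 \right)}\right) + h} = \sqrt{\left(1152706 + \left(718 - 63\right)\right) + 1562172} = \sqrt{\left(1152706 + 655\right) + 1562172} = \sqrt{1153361 + 1562172} = \sqrt{2715533}$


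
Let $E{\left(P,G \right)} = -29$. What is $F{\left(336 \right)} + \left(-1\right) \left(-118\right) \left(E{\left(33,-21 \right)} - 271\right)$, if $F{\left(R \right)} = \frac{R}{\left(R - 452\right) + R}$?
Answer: $- \frac{1946916}{55} \approx -35399.0$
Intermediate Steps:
$F{\left(R \right)} = \frac{R}{-452 + 2 R}$ ($F{\left(R \right)} = \frac{R}{\left(-452 + R\right) + R} = \frac{R}{-452 + 2 R}$)
$F{\left(336 \right)} + \left(-1\right) \left(-118\right) \left(E{\left(33,-21 \right)} - 271\right) = \frac{1}{2} \cdot 336 \frac{1}{-226 + 336} + \left(-1\right) \left(-118\right) \left(-29 - 271\right) = \frac{1}{2} \cdot 336 \cdot \frac{1}{110} + 118 \left(-300\right) = \frac{1}{2} \cdot 336 \cdot \frac{1}{110} - 35400 = \frac{84}{55} - 35400 = - \frac{1946916}{55}$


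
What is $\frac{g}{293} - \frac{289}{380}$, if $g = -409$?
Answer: $- \frac{240097}{111340} \approx -2.1564$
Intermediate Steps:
$\frac{g}{293} - \frac{289}{380} = - \frac{409}{293} - \frac{289}{380} = - \frac{240097}{111340}$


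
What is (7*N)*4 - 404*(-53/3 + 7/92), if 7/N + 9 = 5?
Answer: 486974/69 ≈ 7057.6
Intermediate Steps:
N = -7/4 (N = 7/(-9 + 5) = 7/(-4) = 7*(-¼) = -7/4 ≈ -1.7500)
(7*N)*4 - 404*(-53/3 + 7/92) = (7*(-7/4))*4 - 404*(-53/3 + 7/92) = -49/4*4 - 404*(-53*⅓ + 7*(1/92)) = -49 - 404*(-53/3 + 7/92) = -49 - 404*(-4855/276) = -49 + 490355/69 = 486974/69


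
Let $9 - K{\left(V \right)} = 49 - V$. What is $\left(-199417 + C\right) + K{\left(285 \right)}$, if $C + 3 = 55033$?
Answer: $-144142$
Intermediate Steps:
$C = 55030$ ($C = -3 + 55033 = 55030$)
$K{\left(V \right)} = -40 + V$ ($K{\left(V \right)} = 9 - \left(49 - V\right) = 9 + \left(-49 + V\right) = -40 + V$)
$\left(-199417 + C\right) + K{\left(285 \right)} = \left(-199417 + 55030\right) + \left(-40 + 285\right) = -144387 + 245 = -144142$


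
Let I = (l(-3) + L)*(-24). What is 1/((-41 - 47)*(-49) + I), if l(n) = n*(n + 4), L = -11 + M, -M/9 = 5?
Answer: 1/5728 ≈ 0.00017458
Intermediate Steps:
M = -45 (M = -9*5 = -45)
L = -56 (L = -11 - 45 = -56)
l(n) = n*(4 + n)
I = 1416 (I = (-3*(4 - 3) - 56)*(-24) = (-3*1 - 56)*(-24) = (-3 - 56)*(-24) = -59*(-24) = 1416)
1/((-41 - 47)*(-49) + I) = 1/((-41 - 47)*(-49) + 1416) = 1/(-88*(-49) + 1416) = 1/(4312 + 1416) = 1/5728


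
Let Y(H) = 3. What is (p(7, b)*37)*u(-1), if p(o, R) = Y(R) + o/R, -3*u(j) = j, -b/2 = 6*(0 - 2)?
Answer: 2923/72 ≈ 40.597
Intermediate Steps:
b = 24 (b = -12*(0 - 2) = -12*(-2) = -2*(-12) = 24)
u(j) = -j/3
p(o, R) = 3 + o/R
(p(7, b)*37)*u(-1) = ((3 + 7/24)*37)*(-1/3*(-1)) = ((3 + 7*(1/24))*37)*(1/3) = ((3 + 7/24)*37)*(1/3) = ((79/24)*37)*(1/3) = (2923/24)*(1/3) = 2923/72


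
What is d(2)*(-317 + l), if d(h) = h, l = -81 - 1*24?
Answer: -844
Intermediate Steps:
l = -105 (l = -81 - 24 = -105)
d(2)*(-317 + l) = 2*(-317 - 105) = 2*(-422) = -844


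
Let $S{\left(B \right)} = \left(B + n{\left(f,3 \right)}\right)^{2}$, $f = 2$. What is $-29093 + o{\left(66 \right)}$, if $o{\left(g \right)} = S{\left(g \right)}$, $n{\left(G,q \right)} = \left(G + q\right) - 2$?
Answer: $-24332$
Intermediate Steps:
$n{\left(G,q \right)} = -2 + G + q$
$S{\left(B \right)} = \left(3 + B\right)^{2}$ ($S{\left(B \right)} = \left(B + \left(-2 + 2 + 3\right)\right)^{2} = \left(B + 3\right)^{2} = \left(3 + B\right)^{2}$)
$o{\left(g \right)} = \left(3 + g\right)^{2}$
$-29093 + o{\left(66 \right)} = -29093 + \left(3 + 66\right)^{2} = -29093 + 69^{2} = -29093 + 4761 = -24332$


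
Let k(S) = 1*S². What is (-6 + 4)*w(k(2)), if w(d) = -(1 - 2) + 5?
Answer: -12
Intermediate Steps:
k(S) = S²
w(d) = 6 (w(d) = -1*(-1) + 5 = 1 + 5 = 6)
(-6 + 4)*w(k(2)) = (-6 + 4)*6 = -2*6 = -12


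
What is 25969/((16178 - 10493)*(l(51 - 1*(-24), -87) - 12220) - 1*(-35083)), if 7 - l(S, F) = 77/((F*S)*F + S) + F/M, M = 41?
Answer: -40299992650/107673187146453 ≈ -0.00037428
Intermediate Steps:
l(S, F) = 7 - 77/(S + S*F²) - F/41 (l(S, F) = 7 - (77/((F*S)*F + S) + F/41) = 7 - (77/(S*F² + S) + F*(1/41)) = 7 - (77/(S + S*F²) + F/41) = 7 + (-77/(S + S*F²) - F/41) = 7 - 77/(S + S*F²) - F/41)
25969/((16178 - 10493)*(l(51 - 1*(-24), -87) - 12220) - 1*(-35083)) = 25969/((16178 - 10493)*((-3157 + 287*(51 - 1*(-24)) - 1*(-87)*(51 - 1*(-24)) - 1*(51 - 1*(-24))*(-87)³ + 287*(51 - 1*(-24))*(-87)²)/(41*(51 - 1*(-24))*(1 + (-87)²)) - 12220) - 1*(-35083)) = 25969/(5685*((-3157 + 287*(51 + 24) - 1*(-87)*(51 + 24) - 1*(51 + 24)*(-658503) + 287*(51 + 24)*7569)/(41*(51 + 24)*(1 + 7569)) - 12220) + 35083) = 25969/(5685*((1/41)*(-3157 + 287*75 - 1*(-87)*75 - 1*75*(-658503) + 287*75*7569)/(75*7570) - 12220) + 35083) = 25969/(5685*((1/41)*(1/75)*(1/7570)*(-3157 + 21525 + 6525 + 49387725 + 162922725) - 12220) + 35083) = 25969/(5685*((1/41)*(1/75)*(1/7570)*212335343 - 12220) + 35083) = 25969/(5685*(212335343/23277750 - 12220) + 35083) = 25969/(5685*(-284241769657/23277750) + 35083) = 25969/(-107727630700003/1551850 + 35083) = 25969/(-107673187146453/1551850) = 25969*(-1551850/107673187146453) = -40299992650/107673187146453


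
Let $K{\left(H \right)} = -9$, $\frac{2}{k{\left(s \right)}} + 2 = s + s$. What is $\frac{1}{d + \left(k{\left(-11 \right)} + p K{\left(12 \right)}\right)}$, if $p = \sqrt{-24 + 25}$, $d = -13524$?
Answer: $- \frac{12}{162397} \approx -7.3893 \cdot 10^{-5}$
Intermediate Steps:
$k{\left(s \right)} = \frac{2}{-2 + 2 s}$ ($k{\left(s \right)} = \frac{2}{-2 + \left(s + s\right)} = \frac{2}{-2 + 2 s}$)
$p = 1$ ($p = \sqrt{1} = 1$)
$\frac{1}{d + \left(k{\left(-11 \right)} + p K{\left(12 \right)}\right)} = \frac{1}{-13524 + \left(\frac{1}{-1 - 11} + 1 \left(-9\right)\right)} = \frac{1}{-13524 - \left(9 - \frac{1}{-12}\right)} = \frac{1}{-13524 - \frac{109}{12}} = \frac{1}{- \frac{162397}{12}} = - \frac{12}{162397}$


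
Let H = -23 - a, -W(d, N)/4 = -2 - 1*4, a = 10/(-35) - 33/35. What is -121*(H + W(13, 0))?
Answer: -9438/35 ≈ -269.66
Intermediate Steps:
a = -43/35 (a = 10*(-1/35) - 33*1/35 = -2/7 - 33/35 = -43/35 ≈ -1.2286)
W(d, N) = 24 (W(d, N) = -4*(-2 - 1*4) = -4*(-2 - 4) = -4*(-6) = 24)
H = -762/35 (H = -23 - 1*(-43/35) = -23 + 43/35 = -762/35 ≈ -21.771)
-121*(H + W(13, 0)) = -121*(-762/35 + 24) = -121*78/35 = -9438/35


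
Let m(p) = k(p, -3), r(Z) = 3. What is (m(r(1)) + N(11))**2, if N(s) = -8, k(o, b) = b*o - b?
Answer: 196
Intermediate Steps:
k(o, b) = -b + b*o
m(p) = 3 - 3*p (m(p) = -3*(-1 + p) = 3 - 3*p)
(m(r(1)) + N(11))**2 = ((3 - 3*3) - 8)**2 = ((3 - 9) - 8)**2 = (-6 - 8)**2 = (-14)**2 = 196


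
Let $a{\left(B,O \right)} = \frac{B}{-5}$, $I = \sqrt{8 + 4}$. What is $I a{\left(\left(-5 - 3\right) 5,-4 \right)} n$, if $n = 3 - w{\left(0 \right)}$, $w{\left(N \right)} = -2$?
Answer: $80 \sqrt{3} \approx 138.56$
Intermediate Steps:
$I = 2 \sqrt{3}$ ($I = \sqrt{12} = 2 \sqrt{3} \approx 3.4641$)
$a{\left(B,O \right)} = - \frac{B}{5}$ ($a{\left(B,O \right)} = B \left(- \frac{1}{5}\right) = - \frac{B}{5}$)
$n = 5$ ($n = 3 - -2 = 3 + 2 = 5$)
$I a{\left(\left(-5 - 3\right) 5,-4 \right)} n = 2 \sqrt{3} \left(- \frac{\left(-5 - 3\right) 5}{5}\right) 5 = 2 \sqrt{3} \left(- \frac{\left(-8\right) 5}{5}\right) 5 = 2 \sqrt{3} \left(\left(- \frac{1}{5}\right) \left(-40\right)\right) 5 = 2 \sqrt{3} \cdot 8 \cdot 5 = 16 \sqrt{3} \cdot 5 = 80 \sqrt{3}$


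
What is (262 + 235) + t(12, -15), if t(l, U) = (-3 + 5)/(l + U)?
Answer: 1489/3 ≈ 496.33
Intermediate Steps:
t(l, U) = 2/(U + l)
(262 + 235) + t(12, -15) = (262 + 235) + 2/(-15 + 12) = 497 + 2/(-3) = 497 + 2*(-⅓) = 497 - ⅔ = 1489/3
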